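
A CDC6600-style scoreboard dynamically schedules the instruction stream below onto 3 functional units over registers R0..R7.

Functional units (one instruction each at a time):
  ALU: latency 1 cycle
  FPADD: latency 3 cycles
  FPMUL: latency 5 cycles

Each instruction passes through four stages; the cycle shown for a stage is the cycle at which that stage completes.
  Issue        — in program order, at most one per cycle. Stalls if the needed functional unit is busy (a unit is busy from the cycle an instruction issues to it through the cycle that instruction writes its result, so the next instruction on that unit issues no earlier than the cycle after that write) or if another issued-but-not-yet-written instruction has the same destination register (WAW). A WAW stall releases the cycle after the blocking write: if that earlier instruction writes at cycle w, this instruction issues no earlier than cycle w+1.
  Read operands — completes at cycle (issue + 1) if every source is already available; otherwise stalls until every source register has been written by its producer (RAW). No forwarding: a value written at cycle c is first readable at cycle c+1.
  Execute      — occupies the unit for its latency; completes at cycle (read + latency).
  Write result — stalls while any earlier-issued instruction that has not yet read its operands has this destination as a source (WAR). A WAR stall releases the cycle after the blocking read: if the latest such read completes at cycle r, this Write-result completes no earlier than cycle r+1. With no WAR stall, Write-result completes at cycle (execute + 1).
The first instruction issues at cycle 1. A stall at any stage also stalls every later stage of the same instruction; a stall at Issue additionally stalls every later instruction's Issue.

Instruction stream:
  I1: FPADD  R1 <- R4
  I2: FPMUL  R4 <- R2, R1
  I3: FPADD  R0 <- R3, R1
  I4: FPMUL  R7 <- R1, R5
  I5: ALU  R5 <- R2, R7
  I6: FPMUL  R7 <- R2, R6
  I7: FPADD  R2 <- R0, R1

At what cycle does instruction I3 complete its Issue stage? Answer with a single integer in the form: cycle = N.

[I1] 1/2/5/6
[I2] 2/7/12/13  (RAW R1: wait I1 write@6)
[I3] 7/8/11/12  (struct: FPADD busy until I1 writes@6)
[I4] 14/15/20/21  (struct: FPMUL busy until I2 writes@13)
[I5] 15/22/23/24  (RAW R7: wait I4 write@21)
[I6] 22/23/28/29  (struct: FPMUL busy until I4 writes@21)
[I7] 23/24/27/28

cycle = 7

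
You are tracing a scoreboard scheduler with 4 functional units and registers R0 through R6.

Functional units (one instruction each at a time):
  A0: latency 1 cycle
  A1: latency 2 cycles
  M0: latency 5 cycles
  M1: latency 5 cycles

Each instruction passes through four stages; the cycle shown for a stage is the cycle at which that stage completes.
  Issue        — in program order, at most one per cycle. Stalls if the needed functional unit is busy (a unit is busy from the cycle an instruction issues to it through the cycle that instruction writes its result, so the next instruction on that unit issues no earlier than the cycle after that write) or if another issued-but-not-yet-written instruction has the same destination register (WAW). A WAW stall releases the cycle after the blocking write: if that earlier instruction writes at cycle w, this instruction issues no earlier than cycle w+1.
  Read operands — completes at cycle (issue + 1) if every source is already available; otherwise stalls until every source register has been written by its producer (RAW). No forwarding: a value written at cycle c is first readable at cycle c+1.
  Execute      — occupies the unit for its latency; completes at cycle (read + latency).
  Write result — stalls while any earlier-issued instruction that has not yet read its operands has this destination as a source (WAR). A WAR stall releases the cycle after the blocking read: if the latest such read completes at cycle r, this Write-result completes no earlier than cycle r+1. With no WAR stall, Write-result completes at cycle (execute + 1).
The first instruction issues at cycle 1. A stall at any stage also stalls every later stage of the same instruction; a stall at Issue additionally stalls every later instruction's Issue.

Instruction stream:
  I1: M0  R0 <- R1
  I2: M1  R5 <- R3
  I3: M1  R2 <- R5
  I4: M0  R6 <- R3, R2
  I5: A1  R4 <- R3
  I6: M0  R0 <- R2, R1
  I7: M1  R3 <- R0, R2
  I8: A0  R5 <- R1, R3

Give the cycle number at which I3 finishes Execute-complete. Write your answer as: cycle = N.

cycle = 16

I1: IS=1 RO=2 EX=7 WR=8
I2: IS=2 RO=3 EX=8 WR=9
I3: IS=10 RO=11 EX=16 WR=17  [struct: M1 busy until I2 writes@9]
I4: IS=11 RO=18 EX=23 WR=24  [RAW R2: wait I3 write@17]
I5: IS=12 RO=13 EX=15 WR=16
I6: IS=25 RO=26 EX=31 WR=32  [struct: M0 busy until I4 writes@24]
I7: IS=26 RO=33 EX=38 WR=39  [RAW R0: wait I6 write@32]
I8: IS=27 RO=40 EX=41 WR=42  [RAW R3: wait I7 write@39]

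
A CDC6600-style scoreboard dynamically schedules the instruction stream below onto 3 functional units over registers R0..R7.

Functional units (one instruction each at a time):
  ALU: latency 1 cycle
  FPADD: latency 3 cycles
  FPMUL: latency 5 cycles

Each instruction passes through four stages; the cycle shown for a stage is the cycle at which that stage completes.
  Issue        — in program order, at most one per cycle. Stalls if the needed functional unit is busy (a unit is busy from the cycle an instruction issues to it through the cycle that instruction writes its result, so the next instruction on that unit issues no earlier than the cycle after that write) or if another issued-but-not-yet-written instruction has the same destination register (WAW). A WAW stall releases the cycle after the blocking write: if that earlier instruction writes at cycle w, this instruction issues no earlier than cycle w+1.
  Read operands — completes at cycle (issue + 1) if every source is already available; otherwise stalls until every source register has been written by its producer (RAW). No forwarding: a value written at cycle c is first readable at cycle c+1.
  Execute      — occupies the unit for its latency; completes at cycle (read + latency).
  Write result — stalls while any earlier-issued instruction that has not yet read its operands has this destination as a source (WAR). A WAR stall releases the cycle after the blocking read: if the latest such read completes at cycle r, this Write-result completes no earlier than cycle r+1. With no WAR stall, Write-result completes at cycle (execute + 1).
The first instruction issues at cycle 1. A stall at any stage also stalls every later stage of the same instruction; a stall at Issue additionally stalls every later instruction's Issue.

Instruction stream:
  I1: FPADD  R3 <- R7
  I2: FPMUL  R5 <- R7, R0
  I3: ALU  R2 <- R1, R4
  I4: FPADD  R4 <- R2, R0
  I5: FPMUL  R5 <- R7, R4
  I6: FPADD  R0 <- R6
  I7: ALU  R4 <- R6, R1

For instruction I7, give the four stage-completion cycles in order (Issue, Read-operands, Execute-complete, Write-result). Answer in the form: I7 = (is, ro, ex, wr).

[1] I1→FPADD
[2] I1 RO, I2→FPMUL
[3] I2 RO, I3→ALU
[4] I3 RO
[5] I1 EX, I3 EX
[6] I1 WR R3, I3 WR R2
[7] I4→FPADD
[8] I2 EX, I4 RO
[9] I2 WR R5
[10] I5→FPMUL
[11] I4 EX
[12] I4 WR R4
[13] I5 RO, I6→FPADD
[14] I6 RO, I7→ALU
[15] I7 RO
[16] I7 EX
[17] I6 EX, I7 WR R4
[18] I5 EX, I6 WR R0
[19] I5 WR R5

I7 = (14, 15, 16, 17)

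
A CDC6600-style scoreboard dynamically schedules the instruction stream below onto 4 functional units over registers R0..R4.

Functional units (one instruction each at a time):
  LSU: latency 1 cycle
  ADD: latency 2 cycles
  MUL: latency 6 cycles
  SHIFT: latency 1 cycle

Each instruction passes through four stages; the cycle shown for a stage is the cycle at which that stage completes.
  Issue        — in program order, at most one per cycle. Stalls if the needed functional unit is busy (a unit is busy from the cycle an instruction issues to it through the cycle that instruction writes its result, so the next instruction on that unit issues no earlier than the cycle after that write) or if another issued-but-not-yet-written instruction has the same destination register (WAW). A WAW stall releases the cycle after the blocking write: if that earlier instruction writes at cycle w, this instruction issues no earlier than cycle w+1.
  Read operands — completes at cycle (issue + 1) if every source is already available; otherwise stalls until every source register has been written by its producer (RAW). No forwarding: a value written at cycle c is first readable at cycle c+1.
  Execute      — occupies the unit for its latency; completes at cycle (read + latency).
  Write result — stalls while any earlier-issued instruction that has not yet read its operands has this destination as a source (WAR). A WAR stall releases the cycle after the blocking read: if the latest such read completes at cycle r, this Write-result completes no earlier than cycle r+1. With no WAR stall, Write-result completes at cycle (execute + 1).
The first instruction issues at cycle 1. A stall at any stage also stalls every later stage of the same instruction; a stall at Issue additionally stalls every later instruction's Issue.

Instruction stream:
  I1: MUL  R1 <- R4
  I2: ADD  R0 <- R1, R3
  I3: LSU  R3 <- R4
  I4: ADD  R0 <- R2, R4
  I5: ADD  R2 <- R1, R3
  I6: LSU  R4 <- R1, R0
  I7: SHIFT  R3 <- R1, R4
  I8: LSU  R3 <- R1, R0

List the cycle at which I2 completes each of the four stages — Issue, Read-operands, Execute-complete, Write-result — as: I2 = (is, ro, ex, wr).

I2 = (2, 10, 12, 13)

  I1 | 1 | 2 | 8 | 9
  I2 | 2 | 10 | 12 | 13   RAW R1: wait I1 write@9
  I3 | 3 | 4 | 5 | 11   WAR R3: wait I2 read@10
  I4 | 14 | 15 | 17 | 18   struct: ADD busy until I2 writes@13
  I5 | 19 | 20 | 22 | 23   struct: ADD busy until I4 writes@18
  I6 | 20 | 21 | 22 | 23
  I7 | 21 | 24 | 25 | 26   RAW R4: wait I6 write@23
  I8 | 27 | 28 | 29 | 30   WAW R3: wait I7 write@26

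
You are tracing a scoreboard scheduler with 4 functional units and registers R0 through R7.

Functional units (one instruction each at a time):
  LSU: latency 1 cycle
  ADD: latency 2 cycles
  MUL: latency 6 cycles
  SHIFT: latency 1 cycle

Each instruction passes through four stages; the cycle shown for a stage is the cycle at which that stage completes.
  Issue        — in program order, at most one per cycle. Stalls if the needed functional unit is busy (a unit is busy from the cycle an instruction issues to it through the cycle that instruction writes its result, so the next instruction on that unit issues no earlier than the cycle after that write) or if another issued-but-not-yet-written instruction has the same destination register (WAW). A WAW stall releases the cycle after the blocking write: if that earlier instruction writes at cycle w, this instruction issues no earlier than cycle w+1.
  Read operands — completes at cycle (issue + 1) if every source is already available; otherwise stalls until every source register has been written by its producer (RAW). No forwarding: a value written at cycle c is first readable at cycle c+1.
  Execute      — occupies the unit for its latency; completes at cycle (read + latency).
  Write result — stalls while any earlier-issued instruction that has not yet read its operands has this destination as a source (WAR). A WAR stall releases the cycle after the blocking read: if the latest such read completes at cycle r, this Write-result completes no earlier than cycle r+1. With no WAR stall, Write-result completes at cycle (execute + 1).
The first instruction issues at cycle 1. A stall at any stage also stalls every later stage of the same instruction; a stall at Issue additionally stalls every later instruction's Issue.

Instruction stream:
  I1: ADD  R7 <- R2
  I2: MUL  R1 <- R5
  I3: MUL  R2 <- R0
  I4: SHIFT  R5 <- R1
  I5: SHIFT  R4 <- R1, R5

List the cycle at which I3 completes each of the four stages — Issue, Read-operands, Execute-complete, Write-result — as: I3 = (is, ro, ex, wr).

I3 = (11, 12, 18, 19)

c1: issue I1 (ADD)
c2: I1 read-ops; issue I2 (MUL)
c3: I2 read-ops
c4: I1 finished on ADD
c5: I1→R7
c9: I2 finished on MUL
c10: I2→R1
c11: issue I3 (MUL)
c12: I3 read-ops; issue I4 (SHIFT)
c13: I4 read-ops
c14: I4 finished on SHIFT
c15: I4→R5
c16: issue I5 (SHIFT)
c17: I5 read-ops
c18: I3 finished on MUL; I5 finished on SHIFT
c19: I3→R2; I5→R4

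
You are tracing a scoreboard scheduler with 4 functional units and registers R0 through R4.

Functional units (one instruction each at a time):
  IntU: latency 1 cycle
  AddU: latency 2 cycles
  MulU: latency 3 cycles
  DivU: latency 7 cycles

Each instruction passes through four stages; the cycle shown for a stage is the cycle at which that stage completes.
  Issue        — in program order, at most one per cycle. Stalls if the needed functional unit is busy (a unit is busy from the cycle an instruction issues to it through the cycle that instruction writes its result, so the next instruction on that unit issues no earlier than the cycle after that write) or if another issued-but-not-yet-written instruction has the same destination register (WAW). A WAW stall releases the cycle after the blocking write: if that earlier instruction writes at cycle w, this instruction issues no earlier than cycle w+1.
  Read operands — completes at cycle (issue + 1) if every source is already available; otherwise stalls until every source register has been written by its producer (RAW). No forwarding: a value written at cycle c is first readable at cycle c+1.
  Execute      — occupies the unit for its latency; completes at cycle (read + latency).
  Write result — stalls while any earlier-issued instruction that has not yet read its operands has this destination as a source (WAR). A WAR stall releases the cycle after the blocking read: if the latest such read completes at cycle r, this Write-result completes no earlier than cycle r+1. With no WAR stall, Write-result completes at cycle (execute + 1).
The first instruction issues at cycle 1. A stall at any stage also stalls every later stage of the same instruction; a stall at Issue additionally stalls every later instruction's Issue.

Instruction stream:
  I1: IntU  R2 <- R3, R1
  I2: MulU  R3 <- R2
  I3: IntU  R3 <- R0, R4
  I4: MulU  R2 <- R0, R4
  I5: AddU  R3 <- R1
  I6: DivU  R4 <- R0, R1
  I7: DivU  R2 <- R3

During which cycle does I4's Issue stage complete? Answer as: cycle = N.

[1] issue I1 (IntU)
[2] I1 read-ops, issue I2 (MulU)
[3] I1 finished on IntU
[4] I1→R2
[5] I2 read-ops
[8] I2 finished on MulU
[9] I2→R3
[10] issue I3 (IntU)
[11] I3 read-ops, issue I4 (MulU)
[12] I3 finished on IntU, I4 read-ops
[13] I3→R3
[14] issue I5 (AddU)
[15] I4 finished on MulU, I5 read-ops, issue I6 (DivU)
[16] I4→R2, I6 read-ops
[17] I5 finished on AddU
[18] I5→R3
[23] I6 finished on DivU
[24] I6→R4
[25] issue I7 (DivU)
[26] I7 read-ops
[33] I7 finished on DivU
[34] I7→R2

cycle = 11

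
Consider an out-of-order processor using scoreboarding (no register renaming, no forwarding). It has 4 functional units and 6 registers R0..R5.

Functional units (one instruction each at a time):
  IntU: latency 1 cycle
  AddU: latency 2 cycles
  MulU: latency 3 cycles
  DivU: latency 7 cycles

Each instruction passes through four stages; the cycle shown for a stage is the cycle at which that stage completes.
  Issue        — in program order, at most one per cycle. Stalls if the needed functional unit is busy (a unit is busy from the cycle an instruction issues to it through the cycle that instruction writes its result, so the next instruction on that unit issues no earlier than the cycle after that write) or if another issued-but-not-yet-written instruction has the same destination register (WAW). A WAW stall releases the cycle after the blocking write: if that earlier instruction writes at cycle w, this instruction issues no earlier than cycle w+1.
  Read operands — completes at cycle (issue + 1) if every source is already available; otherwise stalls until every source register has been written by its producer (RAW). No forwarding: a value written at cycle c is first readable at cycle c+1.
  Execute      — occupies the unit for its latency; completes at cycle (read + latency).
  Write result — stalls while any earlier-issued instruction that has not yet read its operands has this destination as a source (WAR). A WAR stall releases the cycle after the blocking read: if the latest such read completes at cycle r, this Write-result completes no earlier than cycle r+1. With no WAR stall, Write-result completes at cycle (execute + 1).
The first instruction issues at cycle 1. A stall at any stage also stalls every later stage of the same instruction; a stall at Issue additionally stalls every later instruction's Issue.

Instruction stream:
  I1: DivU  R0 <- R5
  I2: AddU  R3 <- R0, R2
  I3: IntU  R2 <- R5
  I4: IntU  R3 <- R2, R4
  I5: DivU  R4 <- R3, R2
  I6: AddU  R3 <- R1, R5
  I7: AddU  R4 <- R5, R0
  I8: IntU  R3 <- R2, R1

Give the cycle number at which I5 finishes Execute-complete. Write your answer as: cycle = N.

cycle = 26

I1: IS=1 RO=2 EX=9 WR=10
I2: IS=2 RO=11 EX=13 WR=14  [RAW R0: wait I1 write@10]
I3: IS=3 RO=4 EX=5 WR=12  [WAR R2: wait I2 read@11]
I4: IS=15 RO=16 EX=17 WR=18  [WAW R3: wait I2 write@14]
I5: IS=16 RO=19 EX=26 WR=27  [RAW R3: wait I4 write@18]
I6: IS=19 RO=20 EX=22 WR=23  [WAW R3: wait I4 write@18]
I7: IS=28 RO=29 EX=31 WR=32  [WAW R4: wait I5 write@27]
I8: IS=29 RO=30 EX=31 WR=32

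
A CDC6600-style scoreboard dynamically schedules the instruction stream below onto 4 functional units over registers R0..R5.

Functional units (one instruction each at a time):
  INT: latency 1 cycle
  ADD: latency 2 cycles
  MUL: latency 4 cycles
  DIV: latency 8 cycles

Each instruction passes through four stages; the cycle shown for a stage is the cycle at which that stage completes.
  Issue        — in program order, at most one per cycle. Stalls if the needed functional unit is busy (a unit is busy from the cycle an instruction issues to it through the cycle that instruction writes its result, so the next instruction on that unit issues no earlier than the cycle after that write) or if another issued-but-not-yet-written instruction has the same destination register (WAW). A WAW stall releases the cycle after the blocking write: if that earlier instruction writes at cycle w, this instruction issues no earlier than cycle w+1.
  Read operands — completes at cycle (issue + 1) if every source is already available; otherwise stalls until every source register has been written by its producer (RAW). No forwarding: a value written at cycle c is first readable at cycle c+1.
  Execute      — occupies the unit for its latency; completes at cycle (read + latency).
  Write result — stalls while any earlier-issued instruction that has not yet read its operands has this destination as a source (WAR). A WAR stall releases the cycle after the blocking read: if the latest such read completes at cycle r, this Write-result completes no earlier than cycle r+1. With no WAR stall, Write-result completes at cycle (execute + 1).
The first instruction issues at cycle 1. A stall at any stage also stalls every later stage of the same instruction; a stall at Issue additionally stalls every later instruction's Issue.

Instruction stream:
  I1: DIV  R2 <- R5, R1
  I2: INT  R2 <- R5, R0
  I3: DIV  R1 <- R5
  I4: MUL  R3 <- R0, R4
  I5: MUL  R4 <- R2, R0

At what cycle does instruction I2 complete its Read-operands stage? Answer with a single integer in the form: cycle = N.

cycle = 13

[1] I1 dispatched to DIV
[2] I1 operands ready
[10] I1 complete
[11] R2←I1
[12] I2 dispatched to INT
[13] I2 operands ready; I3 dispatched to DIV
[14] I2 complete; I3 operands ready; I4 dispatched to MUL
[15] R2←I2; I4 operands ready
[19] I4 complete
[20] R3←I4
[21] I5 dispatched to MUL
[22] I3 complete; I5 operands ready
[23] R1←I3
[26] I5 complete
[27] R4←I5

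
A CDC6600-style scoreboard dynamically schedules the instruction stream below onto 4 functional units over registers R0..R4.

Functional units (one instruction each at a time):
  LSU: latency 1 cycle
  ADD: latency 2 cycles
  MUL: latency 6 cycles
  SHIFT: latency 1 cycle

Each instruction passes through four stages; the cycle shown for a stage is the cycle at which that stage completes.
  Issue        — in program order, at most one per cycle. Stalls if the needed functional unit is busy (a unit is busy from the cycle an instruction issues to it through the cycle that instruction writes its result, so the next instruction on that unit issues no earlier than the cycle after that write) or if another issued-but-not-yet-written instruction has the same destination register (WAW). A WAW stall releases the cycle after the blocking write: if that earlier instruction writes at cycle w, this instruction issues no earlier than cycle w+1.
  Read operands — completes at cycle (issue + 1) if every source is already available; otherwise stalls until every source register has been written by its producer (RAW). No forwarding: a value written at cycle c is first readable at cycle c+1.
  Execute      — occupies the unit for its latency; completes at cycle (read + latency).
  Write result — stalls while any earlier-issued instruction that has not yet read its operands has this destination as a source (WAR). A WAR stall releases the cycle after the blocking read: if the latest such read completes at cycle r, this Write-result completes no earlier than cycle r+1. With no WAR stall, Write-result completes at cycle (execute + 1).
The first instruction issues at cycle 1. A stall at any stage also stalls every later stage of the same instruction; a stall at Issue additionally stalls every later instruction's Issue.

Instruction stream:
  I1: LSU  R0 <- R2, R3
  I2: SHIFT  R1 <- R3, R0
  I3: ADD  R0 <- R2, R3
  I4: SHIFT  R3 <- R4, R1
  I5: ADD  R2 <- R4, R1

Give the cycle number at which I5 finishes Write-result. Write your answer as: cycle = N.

[1] I1 dispatched to LSU
[2] I1 operands ready; I2 dispatched to SHIFT
[3] I1 complete
[4] R0←I1
[5] I2 operands ready; I3 dispatched to ADD
[6] I2 complete; I3 operands ready
[7] R1←I2
[8] I3 complete; I4 dispatched to SHIFT
[9] R0←I3; I4 operands ready
[10] I4 complete; I5 dispatched to ADD
[11] R3←I4; I5 operands ready
[13] I5 complete
[14] R2←I5

cycle = 14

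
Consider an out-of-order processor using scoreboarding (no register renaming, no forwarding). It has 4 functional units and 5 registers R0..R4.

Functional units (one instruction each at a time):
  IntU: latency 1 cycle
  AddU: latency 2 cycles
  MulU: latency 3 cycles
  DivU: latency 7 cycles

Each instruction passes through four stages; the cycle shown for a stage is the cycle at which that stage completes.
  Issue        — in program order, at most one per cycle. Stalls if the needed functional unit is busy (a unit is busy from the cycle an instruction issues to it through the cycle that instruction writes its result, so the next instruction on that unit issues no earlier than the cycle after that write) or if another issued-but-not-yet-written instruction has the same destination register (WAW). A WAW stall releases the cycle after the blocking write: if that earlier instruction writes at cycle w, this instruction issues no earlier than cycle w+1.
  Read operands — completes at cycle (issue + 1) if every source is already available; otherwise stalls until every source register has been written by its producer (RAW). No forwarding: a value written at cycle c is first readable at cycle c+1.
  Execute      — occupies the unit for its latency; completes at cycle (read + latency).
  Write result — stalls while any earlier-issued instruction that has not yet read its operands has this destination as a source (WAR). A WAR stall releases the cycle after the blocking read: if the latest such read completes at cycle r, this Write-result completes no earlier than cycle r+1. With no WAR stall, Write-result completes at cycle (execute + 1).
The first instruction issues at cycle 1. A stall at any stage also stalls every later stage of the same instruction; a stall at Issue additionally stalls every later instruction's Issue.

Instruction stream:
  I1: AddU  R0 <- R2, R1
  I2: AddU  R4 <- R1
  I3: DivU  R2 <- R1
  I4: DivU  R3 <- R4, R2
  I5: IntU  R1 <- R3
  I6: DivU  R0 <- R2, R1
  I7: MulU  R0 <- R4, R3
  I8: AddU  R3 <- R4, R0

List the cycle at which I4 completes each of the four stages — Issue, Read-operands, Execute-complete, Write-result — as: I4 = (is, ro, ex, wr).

t=1  I1→AddU
t=2  I1 RO
t=4  I1 EX
t=5  I1 WR R0
t=6  I2→AddU
t=7  I2 RO · I3→DivU
t=8  I3 RO
t=9  I2 EX
t=10  I2 WR R4
t=15  I3 EX
t=16  I3 WR R2
t=17  I4→DivU
t=18  I4 RO · I5→IntU
t=25  I4 EX
t=26  I4 WR R3
t=27  I5 RO · I6→DivU
t=28  I5 EX
t=29  I5 WR R1
t=30  I6 RO
t=37  I6 EX
t=38  I6 WR R0
t=39  I7→MulU
t=40  I7 RO · I8→AddU
t=43  I7 EX
t=44  I7 WR R0
t=45  I8 RO
t=47  I8 EX
t=48  I8 WR R3

I4 = (17, 18, 25, 26)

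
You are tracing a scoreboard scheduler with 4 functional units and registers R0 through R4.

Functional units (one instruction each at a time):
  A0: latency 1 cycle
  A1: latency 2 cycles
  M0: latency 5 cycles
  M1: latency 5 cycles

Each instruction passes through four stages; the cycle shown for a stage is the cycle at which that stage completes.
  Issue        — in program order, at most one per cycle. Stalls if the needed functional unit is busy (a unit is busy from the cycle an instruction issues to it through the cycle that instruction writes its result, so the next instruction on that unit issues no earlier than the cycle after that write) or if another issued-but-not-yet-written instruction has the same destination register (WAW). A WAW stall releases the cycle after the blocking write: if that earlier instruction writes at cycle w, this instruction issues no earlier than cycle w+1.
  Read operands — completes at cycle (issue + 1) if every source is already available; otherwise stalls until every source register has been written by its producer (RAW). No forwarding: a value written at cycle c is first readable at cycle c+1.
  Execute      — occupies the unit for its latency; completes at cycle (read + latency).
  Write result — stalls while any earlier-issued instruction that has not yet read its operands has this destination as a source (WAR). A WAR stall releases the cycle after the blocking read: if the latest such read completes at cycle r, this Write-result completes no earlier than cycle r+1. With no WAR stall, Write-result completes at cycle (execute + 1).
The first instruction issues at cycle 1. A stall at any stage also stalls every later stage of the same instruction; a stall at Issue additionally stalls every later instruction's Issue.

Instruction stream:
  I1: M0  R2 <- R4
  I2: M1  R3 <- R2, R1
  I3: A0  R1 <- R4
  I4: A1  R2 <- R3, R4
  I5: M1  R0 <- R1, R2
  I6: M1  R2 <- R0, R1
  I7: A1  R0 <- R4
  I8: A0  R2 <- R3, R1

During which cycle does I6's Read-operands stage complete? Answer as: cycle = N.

cycle = 28

[I1] 1/2/7/8
[I2] 2/9/14/15  (RAW R2: wait I1 write@8)
[I3] 3/4/5/10  (WAR R1: wait I2 read@9)
[I4] 9/16/18/19  (WAW R2: wait I1 write@8; RAW R3: wait I2 write@15)
[I5] 16/20/25/26  (struct: M1 busy until I2 writes@15; RAW R2: wait I4 write@19)
[I6] 27/28/33/34  (struct: M1 busy until I5 writes@26)
[I7] 28/29/31/32
[I8] 35/36/37/38  (WAW R2: wait I6 write@34)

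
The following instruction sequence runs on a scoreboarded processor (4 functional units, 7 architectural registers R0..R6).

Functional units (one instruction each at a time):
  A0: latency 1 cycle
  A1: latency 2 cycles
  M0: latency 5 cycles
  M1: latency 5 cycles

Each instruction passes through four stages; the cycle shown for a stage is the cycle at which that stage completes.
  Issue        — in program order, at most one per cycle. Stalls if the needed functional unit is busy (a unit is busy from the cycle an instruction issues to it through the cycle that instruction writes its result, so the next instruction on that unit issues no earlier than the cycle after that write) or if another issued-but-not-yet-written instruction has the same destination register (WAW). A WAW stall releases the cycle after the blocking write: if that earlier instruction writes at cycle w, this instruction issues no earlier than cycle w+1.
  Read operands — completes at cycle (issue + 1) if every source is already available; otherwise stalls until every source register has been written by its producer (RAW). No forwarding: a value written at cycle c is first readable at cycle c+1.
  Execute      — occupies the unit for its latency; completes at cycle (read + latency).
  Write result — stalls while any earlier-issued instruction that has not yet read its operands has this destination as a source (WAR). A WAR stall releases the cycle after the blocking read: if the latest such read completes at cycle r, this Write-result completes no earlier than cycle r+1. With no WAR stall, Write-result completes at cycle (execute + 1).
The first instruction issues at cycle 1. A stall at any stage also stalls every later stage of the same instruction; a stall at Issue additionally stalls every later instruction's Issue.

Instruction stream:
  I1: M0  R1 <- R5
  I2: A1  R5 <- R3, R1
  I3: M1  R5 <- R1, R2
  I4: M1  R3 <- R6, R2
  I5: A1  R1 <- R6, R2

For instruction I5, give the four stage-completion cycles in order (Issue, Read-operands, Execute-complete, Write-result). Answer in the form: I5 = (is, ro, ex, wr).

t=1  I1→M0
t=2  I1 RO; I2→A1
t=7  I1 EX
t=8  I1 WR R1
t=9  I2 RO
t=11  I2 EX
t=12  I2 WR R5
t=13  I3→M1
t=14  I3 RO
t=19  I3 EX
t=20  I3 WR R5
t=21  I4→M1
t=22  I4 RO; I5→A1
t=23  I5 RO
t=25  I5 EX
t=26  I5 WR R1
t=27  I4 EX
t=28  I4 WR R3

I5 = (22, 23, 25, 26)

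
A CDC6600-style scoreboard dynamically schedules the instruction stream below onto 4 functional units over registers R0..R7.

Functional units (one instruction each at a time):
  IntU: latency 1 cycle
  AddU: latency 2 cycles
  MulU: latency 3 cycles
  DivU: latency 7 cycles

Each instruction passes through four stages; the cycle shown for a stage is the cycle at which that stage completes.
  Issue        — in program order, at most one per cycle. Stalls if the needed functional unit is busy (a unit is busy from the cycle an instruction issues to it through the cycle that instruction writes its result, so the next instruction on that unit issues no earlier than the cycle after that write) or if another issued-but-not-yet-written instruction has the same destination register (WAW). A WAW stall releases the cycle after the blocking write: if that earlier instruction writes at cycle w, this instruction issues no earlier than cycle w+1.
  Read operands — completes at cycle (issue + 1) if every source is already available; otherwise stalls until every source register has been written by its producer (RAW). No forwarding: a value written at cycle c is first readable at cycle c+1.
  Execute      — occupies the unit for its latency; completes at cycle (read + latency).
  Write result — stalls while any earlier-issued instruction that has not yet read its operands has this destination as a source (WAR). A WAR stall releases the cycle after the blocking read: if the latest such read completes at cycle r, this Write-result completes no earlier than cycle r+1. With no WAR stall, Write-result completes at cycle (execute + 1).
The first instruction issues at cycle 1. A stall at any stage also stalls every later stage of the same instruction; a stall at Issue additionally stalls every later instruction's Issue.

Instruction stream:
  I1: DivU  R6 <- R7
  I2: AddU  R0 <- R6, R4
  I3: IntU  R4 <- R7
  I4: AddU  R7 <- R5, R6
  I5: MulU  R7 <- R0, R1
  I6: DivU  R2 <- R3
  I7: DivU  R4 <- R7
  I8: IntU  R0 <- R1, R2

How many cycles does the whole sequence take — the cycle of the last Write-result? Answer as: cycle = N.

cycle = 40

[I1] 1/2/9/10
[I2] 2/11/13/14  (RAW R6: wait I1 write@10)
[I3] 3/4/5/12  (WAR R4: wait I2 read@11)
[I4] 15/16/18/19  (struct: AddU busy until I2 writes@14)
[I5] 20/21/24/25  (WAW R7: wait I4 write@19)
[I6] 21/22/29/30
[I7] 31/32/39/40  (struct: DivU busy until I6 writes@30)
[I8] 32/33/34/35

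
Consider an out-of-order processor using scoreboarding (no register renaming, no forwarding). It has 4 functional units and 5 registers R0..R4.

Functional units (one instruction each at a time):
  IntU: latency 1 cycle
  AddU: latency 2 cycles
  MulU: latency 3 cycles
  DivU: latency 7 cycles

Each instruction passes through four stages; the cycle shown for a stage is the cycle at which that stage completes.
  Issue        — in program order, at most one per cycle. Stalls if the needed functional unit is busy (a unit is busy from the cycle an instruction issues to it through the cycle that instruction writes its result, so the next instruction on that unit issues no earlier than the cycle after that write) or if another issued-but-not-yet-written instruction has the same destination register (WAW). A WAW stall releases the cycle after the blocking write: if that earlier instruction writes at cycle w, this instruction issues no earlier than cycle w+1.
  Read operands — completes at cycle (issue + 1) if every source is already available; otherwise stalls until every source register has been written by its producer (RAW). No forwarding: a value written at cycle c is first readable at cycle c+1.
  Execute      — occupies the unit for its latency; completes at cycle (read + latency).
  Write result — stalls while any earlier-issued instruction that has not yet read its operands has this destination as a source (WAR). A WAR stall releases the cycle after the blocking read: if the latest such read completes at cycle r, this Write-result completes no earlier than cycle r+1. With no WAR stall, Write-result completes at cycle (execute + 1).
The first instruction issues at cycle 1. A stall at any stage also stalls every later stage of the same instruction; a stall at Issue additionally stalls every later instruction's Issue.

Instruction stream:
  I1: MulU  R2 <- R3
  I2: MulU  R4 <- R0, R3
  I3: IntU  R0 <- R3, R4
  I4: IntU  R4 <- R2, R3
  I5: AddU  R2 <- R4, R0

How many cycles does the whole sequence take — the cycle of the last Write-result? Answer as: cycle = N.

[I1] 1/2/5/6
[I2] 7/8/11/12  (struct: MulU busy until I1 writes@6)
[I3] 8/13/14/15  (RAW R4: wait I2 write@12)
[I4] 16/17/18/19  (struct: IntU busy until I3 writes@15)
[I5] 17/20/22/23  (RAW R4: wait I4 write@19)

cycle = 23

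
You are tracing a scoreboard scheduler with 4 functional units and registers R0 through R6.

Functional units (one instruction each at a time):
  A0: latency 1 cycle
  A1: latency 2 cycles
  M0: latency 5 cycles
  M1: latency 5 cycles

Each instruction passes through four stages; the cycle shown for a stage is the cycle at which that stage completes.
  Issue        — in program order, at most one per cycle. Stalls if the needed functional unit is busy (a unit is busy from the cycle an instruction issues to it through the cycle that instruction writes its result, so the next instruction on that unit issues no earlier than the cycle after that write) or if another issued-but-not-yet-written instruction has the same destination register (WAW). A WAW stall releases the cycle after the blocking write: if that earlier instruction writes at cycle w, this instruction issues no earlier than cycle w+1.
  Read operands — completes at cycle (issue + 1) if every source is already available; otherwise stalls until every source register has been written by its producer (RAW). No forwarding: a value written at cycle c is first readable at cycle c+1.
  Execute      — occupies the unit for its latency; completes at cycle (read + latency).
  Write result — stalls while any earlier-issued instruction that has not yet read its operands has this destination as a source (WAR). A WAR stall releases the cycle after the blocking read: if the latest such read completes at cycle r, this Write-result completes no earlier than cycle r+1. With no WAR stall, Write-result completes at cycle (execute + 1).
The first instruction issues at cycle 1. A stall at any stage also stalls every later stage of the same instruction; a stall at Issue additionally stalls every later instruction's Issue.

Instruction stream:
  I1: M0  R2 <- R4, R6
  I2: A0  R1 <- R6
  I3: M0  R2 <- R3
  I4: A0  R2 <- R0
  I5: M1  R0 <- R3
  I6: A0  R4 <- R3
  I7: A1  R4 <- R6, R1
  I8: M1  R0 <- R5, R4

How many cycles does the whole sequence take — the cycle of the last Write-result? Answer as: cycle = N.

t=1  I1 issues→M0
t=2  I1 reads; I2 issues→A0
t=3  I2 reads
t=4  I2 exec-done
t=5  I2 writes R1
t=7  I1 exec-done
t=8  I1 writes R2
t=9  I3 issues→M0
t=10  I3 reads
t=15  I3 exec-done
t=16  I3 writes R2
t=17  I4 issues→A0
t=18  I4 reads; I5 issues→M1
t=19  I4 exec-done; I5 reads
t=20  I4 writes R2
t=21  I6 issues→A0
t=22  I6 reads
t=23  I6 exec-done
t=24  I5 exec-done; I6 writes R4
t=25  I5 writes R0; I7 issues→A1
t=26  I7 reads; I8 issues→M1
t=28  I7 exec-done
t=29  I7 writes R4
t=30  I8 reads
t=35  I8 exec-done
t=36  I8 writes R0

cycle = 36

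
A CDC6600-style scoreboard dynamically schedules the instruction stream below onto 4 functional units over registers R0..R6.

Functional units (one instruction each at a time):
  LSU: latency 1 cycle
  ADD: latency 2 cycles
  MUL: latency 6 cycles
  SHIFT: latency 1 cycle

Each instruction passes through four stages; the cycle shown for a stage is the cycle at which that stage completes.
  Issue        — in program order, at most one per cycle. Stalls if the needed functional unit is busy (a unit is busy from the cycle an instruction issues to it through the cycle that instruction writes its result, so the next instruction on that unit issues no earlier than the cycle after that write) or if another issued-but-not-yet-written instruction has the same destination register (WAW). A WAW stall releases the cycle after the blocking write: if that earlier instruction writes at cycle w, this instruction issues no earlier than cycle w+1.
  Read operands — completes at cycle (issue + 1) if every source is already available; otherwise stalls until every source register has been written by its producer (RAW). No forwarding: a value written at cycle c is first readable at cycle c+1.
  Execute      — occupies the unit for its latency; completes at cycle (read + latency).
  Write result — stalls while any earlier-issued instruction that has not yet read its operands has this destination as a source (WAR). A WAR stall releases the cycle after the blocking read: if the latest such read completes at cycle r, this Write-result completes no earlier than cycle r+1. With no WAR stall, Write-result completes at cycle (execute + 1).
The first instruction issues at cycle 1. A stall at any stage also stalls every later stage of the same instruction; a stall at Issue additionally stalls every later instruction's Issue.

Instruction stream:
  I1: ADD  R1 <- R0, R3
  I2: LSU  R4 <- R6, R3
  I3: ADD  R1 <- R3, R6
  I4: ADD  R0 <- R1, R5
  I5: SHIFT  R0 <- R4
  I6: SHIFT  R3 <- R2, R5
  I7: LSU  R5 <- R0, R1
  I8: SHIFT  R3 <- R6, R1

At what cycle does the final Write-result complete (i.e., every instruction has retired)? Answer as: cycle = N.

cycle 1: I1 dispatched to ADD
cycle 2: I1 operands ready | I2 dispatched to LSU
cycle 3: I2 operands ready
cycle 4: I1 complete | I2 complete
cycle 5: R1←I1 | R4←I2
cycle 6: I3 dispatched to ADD
cycle 7: I3 operands ready
cycle 9: I3 complete
cycle 10: R1←I3
cycle 11: I4 dispatched to ADD
cycle 12: I4 operands ready
cycle 14: I4 complete
cycle 15: R0←I4
cycle 16: I5 dispatched to SHIFT
cycle 17: I5 operands ready
cycle 18: I5 complete
cycle 19: R0←I5
cycle 20: I6 dispatched to SHIFT
cycle 21: I6 operands ready | I7 dispatched to LSU
cycle 22: I6 complete | I7 operands ready
cycle 23: R3←I6 | I7 complete
cycle 24: R5←I7 | I8 dispatched to SHIFT
cycle 25: I8 operands ready
cycle 26: I8 complete
cycle 27: R3←I8

cycle = 27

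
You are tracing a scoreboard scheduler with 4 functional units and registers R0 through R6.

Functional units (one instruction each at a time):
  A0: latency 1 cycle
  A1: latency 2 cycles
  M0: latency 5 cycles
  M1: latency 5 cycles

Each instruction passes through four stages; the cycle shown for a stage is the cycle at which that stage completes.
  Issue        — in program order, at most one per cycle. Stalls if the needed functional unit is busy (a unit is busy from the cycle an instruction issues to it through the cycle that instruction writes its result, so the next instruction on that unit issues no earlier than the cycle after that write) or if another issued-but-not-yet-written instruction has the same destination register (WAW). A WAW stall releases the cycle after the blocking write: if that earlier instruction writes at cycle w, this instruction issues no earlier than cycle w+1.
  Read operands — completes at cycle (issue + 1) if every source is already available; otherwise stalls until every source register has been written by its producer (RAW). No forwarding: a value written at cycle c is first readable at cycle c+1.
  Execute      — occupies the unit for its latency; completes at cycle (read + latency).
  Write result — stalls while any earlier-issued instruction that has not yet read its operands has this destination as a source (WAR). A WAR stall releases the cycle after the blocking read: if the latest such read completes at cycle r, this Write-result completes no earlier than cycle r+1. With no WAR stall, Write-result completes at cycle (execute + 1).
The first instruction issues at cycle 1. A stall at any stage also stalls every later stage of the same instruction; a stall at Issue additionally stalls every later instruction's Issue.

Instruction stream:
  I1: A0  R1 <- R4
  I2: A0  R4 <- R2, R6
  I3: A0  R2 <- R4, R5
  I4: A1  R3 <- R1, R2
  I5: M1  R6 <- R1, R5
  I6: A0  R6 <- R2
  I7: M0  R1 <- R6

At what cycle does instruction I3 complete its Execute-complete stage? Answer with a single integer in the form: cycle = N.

[1] I1→A0
[2] I1 RO
[3] I1 EX
[4] I1 WR R1
[5] I2→A0
[6] I2 RO
[7] I2 EX
[8] I2 WR R4
[9] I3→A0
[10] I3 RO | I4→A1
[11] I3 EX | I5→M1
[12] I3 WR R2 | I5 RO
[13] I4 RO
[15] I4 EX
[16] I4 WR R3
[17] I5 EX
[18] I5 WR R6
[19] I6→A0
[20] I6 RO | I7→M0
[21] I6 EX
[22] I6 WR R6
[23] I7 RO
[28] I7 EX
[29] I7 WR R1

cycle = 11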